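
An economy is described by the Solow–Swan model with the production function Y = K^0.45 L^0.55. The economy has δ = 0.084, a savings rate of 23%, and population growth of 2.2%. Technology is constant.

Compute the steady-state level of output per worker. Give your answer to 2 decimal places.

y* = 1.88

At the steady state, Δk = 0, so s·k^α = (n + δ)·k.
Rearranging, k^(1−α) = s / (n + δ).
k^0.55 = 0.23 / (0.022 + 0.084) = 0.23 / 0.106 = 2.1698
k* = 2.1698^(1/0.55) ≈ 4.0895
y* = (k*)^α = 4.0895^0.45 ≈ 1.8847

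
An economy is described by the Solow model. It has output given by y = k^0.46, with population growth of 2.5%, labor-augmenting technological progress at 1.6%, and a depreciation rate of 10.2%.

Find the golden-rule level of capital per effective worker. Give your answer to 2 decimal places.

k_gold ≈ 8.70

The golden rule sets f'(k) = n + g + δ, i.e. α·k^(α−1) = n + g + δ.
So k^(1−α) = α / (n + g + δ) = 0.46 / 0.143 = 3.2168.
k_gold = 3.2168^(1/0.54) ≈ 8.7031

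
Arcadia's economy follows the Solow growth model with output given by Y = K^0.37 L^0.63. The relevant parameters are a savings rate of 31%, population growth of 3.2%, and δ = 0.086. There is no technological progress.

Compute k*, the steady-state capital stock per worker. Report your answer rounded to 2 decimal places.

Steady state requires s·f(k) = (n + δ)·k, i.e. s·k^α = (n + δ)·k.
Rearranging, k^(1−α) = s / (n + δ).
k^0.63 = 0.31 / (0.032 + 0.086) = 0.31 / 0.118 = 2.6271
k* = 2.6271^(1/0.63) ≈ 4.6327

k* = 4.63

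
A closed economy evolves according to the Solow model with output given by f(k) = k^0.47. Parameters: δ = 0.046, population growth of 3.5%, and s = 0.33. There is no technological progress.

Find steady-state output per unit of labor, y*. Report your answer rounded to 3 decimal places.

y* = 3.475

In steady state, investment equals break-even investment: s·k^α = (n + δ)·k.
Rearranging, k^(1−α) = s / (n + δ).
k^0.53 = 0.33 / (0.035 + 0.046) = 0.33 / 0.081 = 4.0741
k* = 4.0741^(1/0.53) ≈ 14.1580
y* = (k*)^α = 14.1580^0.47 ≈ 3.4751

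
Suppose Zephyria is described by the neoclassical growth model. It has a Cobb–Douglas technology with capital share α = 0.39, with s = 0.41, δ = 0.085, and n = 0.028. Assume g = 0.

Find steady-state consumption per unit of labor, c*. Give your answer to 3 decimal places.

In steady state, investment equals break-even investment: s·k^α = (n + δ)·k.
Rearranging, k^(1−α) = s / (n + δ).
k^0.61 = 0.41 / (0.028 + 0.085) = 0.41 / 0.113 = 3.6283
k* = 3.6283^(1/0.61) ≈ 8.2708
y* = (k*)^α = 8.2708^0.39 ≈ 2.2795
c* = (1 − s)·y* = (1 − 0.41) × 2.2795 ≈ 1.3449

c* = 1.345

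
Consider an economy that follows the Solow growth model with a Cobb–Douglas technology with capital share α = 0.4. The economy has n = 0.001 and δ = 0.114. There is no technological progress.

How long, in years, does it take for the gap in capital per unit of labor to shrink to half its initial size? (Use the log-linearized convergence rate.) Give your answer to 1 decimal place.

Near the steady state the convergence rate is λ = (1 − α)(n + δ).
λ = (1 − 0.4) × 0.115 = 0.6 × 0.115 = 0.0690
Half-life = ln 2 / λ = 0.6931 / 0.0690 ≈ 10.04 years

half-life ≈ 10.0 years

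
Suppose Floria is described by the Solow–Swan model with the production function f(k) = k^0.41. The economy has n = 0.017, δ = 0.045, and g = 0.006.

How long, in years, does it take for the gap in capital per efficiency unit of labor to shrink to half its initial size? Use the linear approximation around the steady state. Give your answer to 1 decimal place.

half-life ≈ 17.3 years

Near the steady state the convergence rate is λ = (1 − α)(n + g + δ).
λ = (1 − 0.41) × 0.068 = 0.59 × 0.068 = 0.04012
Half-life = ln 2 / λ = 0.6931 / 0.04012 ≈ 17.28 years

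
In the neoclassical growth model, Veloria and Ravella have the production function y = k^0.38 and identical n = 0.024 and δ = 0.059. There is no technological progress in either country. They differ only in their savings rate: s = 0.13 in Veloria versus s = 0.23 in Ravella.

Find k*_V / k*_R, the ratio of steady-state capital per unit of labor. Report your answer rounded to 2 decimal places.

ratio ≈ 0.40

Steady-state k* = [s/(n + δ)]^(1/(1−α)), so the ratio is [ (s_V/(n + δ)_V) / (s_R/(n + δ)_R) ]^1.6129.
s_V/(n + δ)_V = 0.13/0.083 = 1.5663; s_R/(n + δ)_R = 0.23/0.083 = 2.7711.
Ratio = (1.5663/2.7711)^1.6129 = 0.5652^1.6129 ≈ 0.3984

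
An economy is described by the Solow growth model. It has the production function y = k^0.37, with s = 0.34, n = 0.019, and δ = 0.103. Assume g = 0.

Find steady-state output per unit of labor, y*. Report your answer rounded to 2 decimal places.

y* = 1.83

In steady state, investment equals break-even investment: s·k^α = (n + δ)·k.
Dividing both sides by k: k^(1−α) = s / (n + δ).
k^0.63 = 0.34 / (0.019 + 0.103) = 0.34 / 0.122 = 2.7869
k* = 2.7869^(1/0.63) ≈ 5.0879
y* = (k*)^α = 5.0879^0.37 ≈ 1.8257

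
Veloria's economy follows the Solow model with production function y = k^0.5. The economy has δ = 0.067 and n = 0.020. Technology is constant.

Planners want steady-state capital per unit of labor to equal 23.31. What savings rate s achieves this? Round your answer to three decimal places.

s ≈ 0.420

At the steady state, Δk = 0, so s·k^α = (n + δ)·k.
So s / (n + δ) = (k*)^(1−α) = 23.31^0.5 = 4.8280.
Therefore s = 4.8280 × (n + δ) = 4.8280 × 0.087 = 0.4200.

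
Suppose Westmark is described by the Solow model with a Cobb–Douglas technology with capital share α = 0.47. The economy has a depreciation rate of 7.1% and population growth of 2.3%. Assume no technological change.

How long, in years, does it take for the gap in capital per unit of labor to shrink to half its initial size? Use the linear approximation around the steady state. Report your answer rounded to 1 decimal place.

t_½ ≈ 13.9 years

Near the steady state the convergence rate is λ = (1 − α)(n + δ).
λ = (1 − 0.47) × 0.094 = 0.53 × 0.094 = 0.04982
Half-life = ln 2 / λ = 0.6931 / 0.04982 ≈ 13.91 years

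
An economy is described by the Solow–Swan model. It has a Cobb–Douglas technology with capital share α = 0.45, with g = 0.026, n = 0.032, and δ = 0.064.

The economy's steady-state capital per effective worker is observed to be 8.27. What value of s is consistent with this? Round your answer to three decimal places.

s ≈ 0.390

In steady state, investment equals break-even investment: s·k^α = (n + g + δ)·k.
So s / (n + g + δ) = (k*)^(1−α) = 8.27^0.55 = 3.1962.
Therefore s = 3.1962 × (n + g + δ) = 3.1962 × 0.122 = 0.3899.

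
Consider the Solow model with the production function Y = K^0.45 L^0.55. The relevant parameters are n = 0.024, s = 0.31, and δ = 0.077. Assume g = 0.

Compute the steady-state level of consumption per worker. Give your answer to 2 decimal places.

c* = 1.73

In steady state, investment equals break-even investment: s·k^α = (n + δ)·k.
Rearranging, k^(1−α) = s / (n + δ).
k^0.55 = 0.31 / (0.024 + 0.077) = 0.31 / 0.101 = 3.0693
k* = 3.0693^(1/0.55) ≈ 7.6829
y* = (k*)^α = 7.6829^0.45 ≈ 2.5031
c* = (1 − s)·y* = (1 − 0.31) × 2.5031 ≈ 1.7271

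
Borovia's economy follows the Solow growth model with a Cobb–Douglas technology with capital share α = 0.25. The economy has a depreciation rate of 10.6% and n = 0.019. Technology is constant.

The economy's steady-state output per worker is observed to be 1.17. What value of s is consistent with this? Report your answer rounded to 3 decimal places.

In steady state, investment equals break-even investment: s·k^α = (n + δ)·k.
Since y* = [s/(n + δ)]^(α/(1−α)), we have s/(n + δ) = (y*)^((1−α)/α) = 1.17^3 = 1.6016.
Therefore s = 1.6016 × (n + δ) = 1.6016 × 0.125 = 0.2002.

s ≈ 0.200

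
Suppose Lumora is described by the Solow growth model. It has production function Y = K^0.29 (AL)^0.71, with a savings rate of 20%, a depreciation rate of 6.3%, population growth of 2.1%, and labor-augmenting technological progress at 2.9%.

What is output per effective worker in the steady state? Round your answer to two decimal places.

y* = 1.26

At the steady state, Δk = 0, so s·k^α = (n + g + δ)·k.
Rearranging, k^(1−α) = s / (n + g + δ).
k^0.71 = 0.20 / (0.021 + 0.029 + 0.063) = 0.20 / 0.113 = 1.7699
k* = 1.7699^(1/0.71) ≈ 2.2347
y* = (k*)^α = 2.2347^0.29 ≈ 1.2626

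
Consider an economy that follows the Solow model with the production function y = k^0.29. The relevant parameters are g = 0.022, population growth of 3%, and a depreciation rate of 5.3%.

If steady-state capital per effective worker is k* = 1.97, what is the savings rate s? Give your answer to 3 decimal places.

s ≈ 0.170

In steady state, investment equals break-even investment: s·k^α = (n + g + δ)·k.
So s / (n + g + δ) = (k*)^(1−α) = 1.97^0.71 = 1.6183.
Therefore s = 1.6183 × (n + g + δ) = 1.6183 × 0.105 = 0.1699.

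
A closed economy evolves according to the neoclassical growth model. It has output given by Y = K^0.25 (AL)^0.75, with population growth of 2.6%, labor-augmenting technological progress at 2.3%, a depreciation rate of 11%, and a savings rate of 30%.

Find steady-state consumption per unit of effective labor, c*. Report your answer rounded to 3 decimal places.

In steady state, investment equals break-even investment: s·k^α = (n + g + δ)·k.
Dividing both sides by k: k^(1−α) = s / (n + g + δ).
k^0.75 = 0.30 / (0.026 + 0.023 + 0.110) = 0.30 / 0.159 = 1.8868
k* = 1.8868^(1/0.75) ≈ 2.3315
y* = (k*)^α = 2.3315^0.25 ≈ 1.2357
c* = (1 − s)·y* = (1 − 0.30) × 1.2357 ≈ 0.8650

c* = 0.865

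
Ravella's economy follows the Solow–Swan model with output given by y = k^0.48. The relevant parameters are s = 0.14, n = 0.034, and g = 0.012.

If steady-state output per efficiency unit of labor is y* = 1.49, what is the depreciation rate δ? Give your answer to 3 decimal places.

δ ≈ 0.045

In steady state, investment equals break-even investment: s·k^α = (n + g + δ)·k.
Since y* = [s/(n + g + δ)]^(α/(1−α)), we have s/(n + g + δ) = (y*)^((1−α)/α) = 1.49^1.0833 = 1.5403.
Therefore n + g + δ = s / 1.5403 = 0.14 / 1.5403 = 0.0909, so δ = 0.0909 − 0.046 = 0.0449.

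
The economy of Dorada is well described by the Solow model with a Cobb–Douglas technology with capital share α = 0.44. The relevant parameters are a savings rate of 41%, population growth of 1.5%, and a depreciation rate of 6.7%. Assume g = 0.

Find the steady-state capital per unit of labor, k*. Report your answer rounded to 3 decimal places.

At the steady state, Δk = 0, so s·k^α = (n + δ)·k.
Dividing both sides by k: k^(1−α) = s / (n + δ).
k^0.56 = 0.41 / (0.015 + 0.067) = 0.41 / 0.082 = 5.0000
k* = 5.0000^(1/0.56) ≈ 17.7076

k* = 17.708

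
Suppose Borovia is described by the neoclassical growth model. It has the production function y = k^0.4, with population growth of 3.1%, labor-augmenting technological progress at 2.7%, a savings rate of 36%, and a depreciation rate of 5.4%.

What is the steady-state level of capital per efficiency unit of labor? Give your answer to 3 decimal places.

Steady state requires s·f(k) = (n + g + δ)·k, i.e. s·k^α = (n + g + δ)·k.
Dividing both sides by k: k^(1−α) = s / (n + g + δ).
k^0.6 = 0.36 / (0.031 + 0.027 + 0.054) = 0.36 / 0.112 = 3.2143
k* = 3.2143^(1/0.6) ≈ 7.0007

k* ≈ 7.001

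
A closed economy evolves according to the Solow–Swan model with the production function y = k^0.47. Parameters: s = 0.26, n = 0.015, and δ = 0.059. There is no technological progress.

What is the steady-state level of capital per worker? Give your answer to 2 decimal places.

k* ≈ 10.71

In steady state, investment equals break-even investment: s·k^α = (n + δ)·k.
Rearranging, k^(1−α) = s / (n + δ).
k^0.53 = 0.26 / (0.015 + 0.059) = 0.26 / 0.074 = 3.5135
k* = 3.5135^(1/0.53) ≈ 10.7077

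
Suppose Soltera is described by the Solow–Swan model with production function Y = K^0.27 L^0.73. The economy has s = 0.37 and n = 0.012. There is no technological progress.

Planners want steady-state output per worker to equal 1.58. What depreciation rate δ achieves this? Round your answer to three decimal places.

δ ≈ 0.095

In steady state, investment equals break-even investment: s·k^α = (n + δ)·k.
Since y* = [s/(n + δ)]^(α/(1−α)), we have s/(n + δ) = (y*)^((1−α)/α) = 1.58^2.7037 = 3.4444.
Therefore n + δ = s / 3.4444 = 0.37 / 3.4444 = 0.1074, so δ = 0.1074 − 0.012 = 0.0954.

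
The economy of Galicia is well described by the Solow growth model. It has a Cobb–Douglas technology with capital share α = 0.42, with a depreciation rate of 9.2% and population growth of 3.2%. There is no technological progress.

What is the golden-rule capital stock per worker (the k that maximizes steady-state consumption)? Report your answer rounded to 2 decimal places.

The golden rule sets f'(k) = n + δ, i.e. α·k^(α−1) = n + δ.
So k^(1−α) = α / (n + δ) = 0.42 / 0.124 = 3.3871.
k_gold = 3.3871^(1/0.58) ≈ 8.1940

k_gold ≈ 8.19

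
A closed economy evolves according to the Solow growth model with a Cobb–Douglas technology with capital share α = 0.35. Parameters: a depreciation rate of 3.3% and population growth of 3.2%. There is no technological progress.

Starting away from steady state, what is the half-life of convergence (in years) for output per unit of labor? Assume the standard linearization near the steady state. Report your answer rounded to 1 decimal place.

Near the steady state the convergence rate is λ = (1 − α)(n + δ).
λ = (1 − 0.35) × 0.065 = 0.65 × 0.065 = 0.04225
Half-life = ln 2 / λ = 0.6931 / 0.04225 ≈ 16.40 years

about 16.4 years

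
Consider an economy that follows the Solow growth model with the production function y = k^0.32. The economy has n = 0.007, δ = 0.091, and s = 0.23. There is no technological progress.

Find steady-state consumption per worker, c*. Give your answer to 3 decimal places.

At the steady state, Δk = 0, so s·k^α = (n + δ)·k.
Rearranging, k^(1−α) = s / (n + δ).
k^0.68 = 0.23 / (0.007 + 0.091) = 0.23 / 0.098 = 2.3469
k* = 2.3469^(1/0.68) ≈ 3.5063
y* = (k*)^α = 3.5063^0.32 ≈ 1.4940
c* = (1 − s)·y* = (1 − 0.23) × 1.4940 ≈ 1.1504

c* = 1.150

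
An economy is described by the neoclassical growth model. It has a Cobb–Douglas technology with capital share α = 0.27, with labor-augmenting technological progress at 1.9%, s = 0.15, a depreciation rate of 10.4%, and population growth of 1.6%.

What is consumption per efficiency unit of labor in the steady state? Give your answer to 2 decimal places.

c* ≈ 0.87

In steady state, investment equals break-even investment: s·k^α = (n + g + δ)·k.
Dividing both sides by k: k^(1−α) = s / (n + g + δ).
k^0.73 = 0.15 / (0.016 + 0.019 + 0.104) = 0.15 / 0.139 = 1.0791
k* = 1.0791^(1/0.73) ≈ 1.1099
y* = (k*)^α = 1.1099^0.27 ≈ 1.0286
c* = (1 − s)·y* = (1 − 0.15) × 1.0286 ≈ 0.8743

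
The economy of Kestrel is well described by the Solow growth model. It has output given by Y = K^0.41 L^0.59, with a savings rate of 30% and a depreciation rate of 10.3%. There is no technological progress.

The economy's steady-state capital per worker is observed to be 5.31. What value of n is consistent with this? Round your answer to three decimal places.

n ≈ 0.009

In steady state, investment equals break-even investment: s·k^α = (n + δ)·k.
So s / (n + δ) = (k*)^(1−α) = 5.31^0.59 = 2.6780.
Therefore n + δ = s / 2.6780 = 0.30 / 2.6780 = 0.1120, so n = 0.1120 − 0.103 = 0.0090.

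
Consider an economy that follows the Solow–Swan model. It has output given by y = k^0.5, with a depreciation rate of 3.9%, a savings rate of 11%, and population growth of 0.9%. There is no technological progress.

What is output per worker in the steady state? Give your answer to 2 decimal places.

In steady state, investment equals break-even investment: s·k^α = (n + δ)·k.
Rearranging, k^(1−α) = s / (n + δ).
k^0.5 = 0.11 / (0.009 + 0.039) = 0.11 / 0.048 = 2.2917
k* = 2.2917^(1/0.5) ≈ 5.2519
y* = (k*)^α = 5.2519^0.5 ≈ 2.2917

y* = 2.29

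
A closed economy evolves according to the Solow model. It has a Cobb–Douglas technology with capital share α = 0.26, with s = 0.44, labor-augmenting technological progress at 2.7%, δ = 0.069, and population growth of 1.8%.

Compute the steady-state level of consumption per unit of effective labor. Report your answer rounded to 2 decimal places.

c* = 0.90

At the steady state, Δk = 0, so s·k^α = (n + g + δ)·k.
Rearranging, k^(1−α) = s / (n + g + δ).
k^0.74 = 0.44 / (0.018 + 0.027 + 0.069) = 0.44 / 0.114 = 3.8596
k* = 3.8596^(1/0.74) ≈ 6.2033
y* = (k*)^α = 6.2033^0.26 ≈ 1.6072
c* = (1 − s)·y* = (1 − 0.44) × 1.6072 ≈ 0.9000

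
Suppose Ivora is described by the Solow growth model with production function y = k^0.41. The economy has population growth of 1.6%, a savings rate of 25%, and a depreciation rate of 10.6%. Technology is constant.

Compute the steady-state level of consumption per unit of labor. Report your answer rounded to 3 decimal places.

In steady state, investment equals break-even investment: s·k^α = (n + δ)·k.
Dividing both sides by k: k^(1−α) = s / (n + δ).
k^0.59 = 0.25 / (0.016 + 0.106) = 0.25 / 0.122 = 2.0492
k* = 2.0492^(1/0.59) ≈ 3.3737
y* = (k*)^α = 3.3737^0.41 ≈ 1.6464
c* = (1 − s)·y* = (1 − 0.25) × 1.6464 ≈ 1.2348

c* ≈ 1.235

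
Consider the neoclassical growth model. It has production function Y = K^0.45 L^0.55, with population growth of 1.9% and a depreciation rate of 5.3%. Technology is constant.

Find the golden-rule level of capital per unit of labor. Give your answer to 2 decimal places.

The golden rule sets f'(k) = n + δ, i.e. α·k^(α−1) = n + δ.
So k^(1−α) = α / (n + δ) = 0.45 / 0.072 = 6.2500.
k_gold = 6.2500^(1/0.55) ≈ 27.9933

k_gold ≈ 27.99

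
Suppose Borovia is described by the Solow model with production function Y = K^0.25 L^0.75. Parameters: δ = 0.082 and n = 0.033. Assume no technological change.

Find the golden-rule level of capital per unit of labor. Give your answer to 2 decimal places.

k_gold ≈ 2.82

The golden rule sets f'(k) = n + δ, i.e. α·k^(α−1) = n + δ.
So k^(1−α) = α / (n + δ) = 0.25 / 0.115 = 2.1739.
k_gold = 2.1739^(1/0.75) ≈ 2.8161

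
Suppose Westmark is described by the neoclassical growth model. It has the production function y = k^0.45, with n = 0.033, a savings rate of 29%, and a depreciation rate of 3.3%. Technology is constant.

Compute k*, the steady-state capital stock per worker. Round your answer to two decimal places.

k* ≈ 14.75

In steady state, investment equals break-even investment: s·k^α = (n + δ)·k.
Dividing both sides by k: k^(1−α) = s / (n + δ).
k^0.55 = 0.29 / (0.033 + 0.033) = 0.29 / 0.066 = 4.3939
k* = 4.3939^(1/0.55) ≈ 14.7509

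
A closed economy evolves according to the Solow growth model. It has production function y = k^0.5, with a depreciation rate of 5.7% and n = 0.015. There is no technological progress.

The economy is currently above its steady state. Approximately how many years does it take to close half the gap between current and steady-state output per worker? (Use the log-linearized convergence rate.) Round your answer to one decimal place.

Near the steady state the convergence rate is λ = (1 − α)(n + δ).
λ = (1 − 0.5) × 0.072 = 0.5 × 0.072 = 0.0360
Half-life = ln 2 / λ = 0.6931 / 0.0360 ≈ 19.25 years

t_½ ≈ 19.3 years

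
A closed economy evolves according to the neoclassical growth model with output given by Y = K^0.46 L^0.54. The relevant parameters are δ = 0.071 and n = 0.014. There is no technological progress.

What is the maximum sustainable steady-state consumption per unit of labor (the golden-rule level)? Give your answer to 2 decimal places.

At the golden rule, f'(k) = n + δ, so α·k^(α−1) = n + δ and k_gold = (α/(n + δ))^(1/(1−α)).
k_gold = (0.46/0.085)^(1/0.54) = 5.4118^1.8519 ≈ 22.8074
c_gold = f(k_gold) − (n + δ)·k_gold = 4.2142 − 0.085×22.8074 ≈ 2.2756

c_gold ≈ 2.28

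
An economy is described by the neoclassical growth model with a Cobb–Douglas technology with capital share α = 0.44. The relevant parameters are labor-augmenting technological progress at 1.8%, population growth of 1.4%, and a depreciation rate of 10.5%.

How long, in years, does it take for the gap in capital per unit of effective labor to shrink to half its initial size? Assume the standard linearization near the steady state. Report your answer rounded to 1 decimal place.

t_½ ≈ 9.0 years

Near the steady state the convergence rate is λ = (1 − α)(n + g + δ).
λ = (1 − 0.44) × 0.137 = 0.56 × 0.137 = 0.07672
Half-life = ln 2 / λ = 0.6931 / 0.07672 ≈ 9.03 years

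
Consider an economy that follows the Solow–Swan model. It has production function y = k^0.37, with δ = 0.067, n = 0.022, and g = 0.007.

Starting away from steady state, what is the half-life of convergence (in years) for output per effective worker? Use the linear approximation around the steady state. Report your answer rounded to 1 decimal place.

t_½ ≈ 11.5 years

Near the steady state the convergence rate is λ = (1 − α)(n + g + δ).
λ = (1 − 0.37) × 0.096 = 0.63 × 0.096 = 0.06048
Half-life = ln 2 / λ = 0.6931 / 0.06048 ≈ 11.46 years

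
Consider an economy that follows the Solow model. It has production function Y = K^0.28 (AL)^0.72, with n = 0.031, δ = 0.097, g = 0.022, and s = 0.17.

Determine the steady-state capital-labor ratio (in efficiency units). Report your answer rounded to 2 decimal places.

k* = 1.19

At the steady state, Δk = 0, so s·k^α = (n + g + δ)·k.
Dividing both sides by k: k^(1−α) = s / (n + g + δ).
k^0.72 = 0.17 / (0.031 + 0.022 + 0.097) = 0.17 / 0.150 = 1.1333
k* = 1.1333^(1/0.72) ≈ 1.1898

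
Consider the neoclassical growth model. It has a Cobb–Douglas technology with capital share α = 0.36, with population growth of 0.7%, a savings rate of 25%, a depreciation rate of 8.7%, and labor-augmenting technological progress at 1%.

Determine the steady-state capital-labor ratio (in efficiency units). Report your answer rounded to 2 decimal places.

At the steady state, Δk = 0, so s·k^α = (n + g + δ)·k.
Dividing both sides by k: k^(1−α) = s / (n + g + δ).
k^0.64 = 0.25 / (0.007 + 0.010 + 0.087) = 0.25 / 0.104 = 2.4038
k* = 2.4038^(1/0.64) ≈ 3.9369

k* = 3.94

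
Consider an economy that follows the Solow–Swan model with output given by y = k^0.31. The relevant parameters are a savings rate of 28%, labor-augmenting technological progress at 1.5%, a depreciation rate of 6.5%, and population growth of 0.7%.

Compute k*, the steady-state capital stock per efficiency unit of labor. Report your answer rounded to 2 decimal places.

k* ≈ 5.44

In steady state, investment equals break-even investment: s·k^α = (n + g + δ)·k.
Dividing both sides by k: k^(1−α) = s / (n + g + δ).
k^0.69 = 0.28 / (0.007 + 0.015 + 0.065) = 0.28 / 0.087 = 3.2184
k* = 3.2184^(1/0.69) ≈ 5.4414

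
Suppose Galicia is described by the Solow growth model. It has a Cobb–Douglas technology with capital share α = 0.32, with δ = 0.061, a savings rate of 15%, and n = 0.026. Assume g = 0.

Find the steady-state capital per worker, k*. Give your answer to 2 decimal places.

At the steady state, Δk = 0, so s·k^α = (n + δ)·k.
Dividing both sides by k: k^(1−α) = s / (n + δ).
k^0.68 = 0.15 / (0.026 + 0.061) = 0.15 / 0.087 = 1.7241
k* = 1.7241^(1/0.68) ≈ 2.2279

k* = 2.23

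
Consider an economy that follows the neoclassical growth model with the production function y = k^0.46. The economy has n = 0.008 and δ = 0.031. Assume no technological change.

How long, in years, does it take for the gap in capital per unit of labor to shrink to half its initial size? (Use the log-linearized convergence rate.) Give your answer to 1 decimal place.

half-life ≈ 32.9 years

Near the steady state the convergence rate is λ = (1 − α)(n + δ).
λ = (1 − 0.46) × 0.039 = 0.54 × 0.039 = 0.02106
Half-life = ln 2 / λ = 0.6931 / 0.02106 ≈ 32.91 years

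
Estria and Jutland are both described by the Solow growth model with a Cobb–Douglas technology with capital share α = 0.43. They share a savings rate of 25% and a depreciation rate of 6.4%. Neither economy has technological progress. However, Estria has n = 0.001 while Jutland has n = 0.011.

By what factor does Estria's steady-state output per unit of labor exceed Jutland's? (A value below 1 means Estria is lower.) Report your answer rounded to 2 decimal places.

y*_E / y*_J ≈ 1.11

Steady-state y* = [s/(n + δ)]^(α/(1−α)), so the ratio is [ (s_E/(n + δ)_E) / (s_J/(n + δ)_J) ]^0.7544.
s_E/(n + δ)_E = 0.25/0.065 = 3.8462; s_J/(n + δ)_J = 0.25/0.075 = 3.3333.
Ratio = (3.8462/3.3333)^0.7544 = 1.1539^0.7544 ≈ 1.1140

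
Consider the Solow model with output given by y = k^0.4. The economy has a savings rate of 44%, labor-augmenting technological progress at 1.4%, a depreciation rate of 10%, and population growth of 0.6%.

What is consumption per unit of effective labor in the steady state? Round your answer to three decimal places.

In steady state, investment equals break-even investment: s·k^α = (n + g + δ)·k.
Dividing both sides by k: k^(1−α) = s / (n + g + δ).
k^0.6 = 0.44 / (0.006 + 0.014 + 0.100) = 0.44 / 0.120 = 3.6667
k* = 3.6667^(1/0.6) ≈ 8.7188
y* = (k*)^α = 8.7188^0.4 ≈ 2.3778
c* = (1 − s)·y* = (1 − 0.44) × 2.3778 ≈ 1.3316

c* = 1.332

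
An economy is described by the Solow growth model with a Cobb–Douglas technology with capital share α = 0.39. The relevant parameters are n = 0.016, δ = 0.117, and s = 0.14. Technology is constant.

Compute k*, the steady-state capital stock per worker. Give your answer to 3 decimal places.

At the steady state, Δk = 0, so s·k^α = (n + δ)·k.
Rearranging, k^(1−α) = s / (n + δ).
k^0.61 = 0.14 / (0.016 + 0.117) = 0.14 / 0.133 = 1.0526
k* = 1.0526^(1/0.61) ≈ 1.0877

k* ≈ 1.088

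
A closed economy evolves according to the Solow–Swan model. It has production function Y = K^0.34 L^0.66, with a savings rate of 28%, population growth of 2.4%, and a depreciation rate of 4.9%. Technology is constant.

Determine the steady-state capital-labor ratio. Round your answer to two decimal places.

Steady state requires s·f(k) = (n + δ)·k, i.e. s·k^α = (n + δ)·k.
Rearranging, k^(1−α) = s / (n + δ).
k^0.66 = 0.28 / (0.024 + 0.049) = 0.28 / 0.073 = 3.8356
k* = 3.8356^(1/0.66) ≈ 7.6665

k* = 7.67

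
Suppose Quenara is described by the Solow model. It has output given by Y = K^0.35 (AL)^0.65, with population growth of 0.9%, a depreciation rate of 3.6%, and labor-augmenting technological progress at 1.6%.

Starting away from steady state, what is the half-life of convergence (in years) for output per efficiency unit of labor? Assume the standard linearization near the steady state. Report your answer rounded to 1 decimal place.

about 17.5 years

Near the steady state the convergence rate is λ = (1 − α)(n + g + δ).
λ = (1 − 0.35) × 0.061 = 0.65 × 0.061 = 0.03965
Half-life = ln 2 / λ = 0.6931 / 0.03965 ≈ 17.48 years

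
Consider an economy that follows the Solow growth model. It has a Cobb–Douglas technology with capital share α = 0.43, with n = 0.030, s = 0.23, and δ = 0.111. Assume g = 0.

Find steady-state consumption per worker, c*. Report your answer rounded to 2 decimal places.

Steady state requires s·f(k) = (n + δ)·k, i.e. s·k^α = (n + δ)·k.
Rearranging, k^(1−α) = s / (n + δ).
k^0.57 = 0.23 / (0.030 + 0.111) = 0.23 / 0.141 = 1.6312
k* = 1.6312^(1/0.57) ≈ 2.3595
y* = (k*)^α = 2.3595^0.43 ≈ 1.4465
c* = (1 − s)·y* = (1 − 0.23) × 1.4465 ≈ 1.1138

c* ≈ 1.11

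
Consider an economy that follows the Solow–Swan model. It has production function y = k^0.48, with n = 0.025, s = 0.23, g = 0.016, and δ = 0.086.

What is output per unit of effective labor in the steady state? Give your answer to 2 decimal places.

y* ≈ 1.73

At the steady state, Δk = 0, so s·k^α = (n + g + δ)·k.
Rearranging, k^(1−α) = s / (n + g + δ).
k^0.52 = 0.23 / (0.025 + 0.016 + 0.086) = 0.23 / 0.127 = 1.8110
k* = 1.8110^(1/0.52) ≈ 3.1333
y* = (k*)^α = 3.1333^0.48 ≈ 1.7301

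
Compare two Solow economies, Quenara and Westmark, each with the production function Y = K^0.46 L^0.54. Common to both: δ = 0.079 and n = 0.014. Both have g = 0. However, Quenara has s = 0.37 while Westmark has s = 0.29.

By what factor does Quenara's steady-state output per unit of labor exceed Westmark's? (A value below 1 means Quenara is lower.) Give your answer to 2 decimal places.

Steady-state y* = [s/(n + δ)]^(α/(1−α)), so the ratio is [ (s_Q/(n + δ)_Q) / (s_W/(n + δ)_W) ]^0.8519.
s_Q/(n + δ)_Q = 0.37/0.093 = 3.9785; s_W/(n + δ)_W = 0.29/0.093 = 3.1183.
Ratio = (3.9785/3.1183)^0.8519 = 1.2759^0.8519 ≈ 1.2307

ratio ≈ 1.23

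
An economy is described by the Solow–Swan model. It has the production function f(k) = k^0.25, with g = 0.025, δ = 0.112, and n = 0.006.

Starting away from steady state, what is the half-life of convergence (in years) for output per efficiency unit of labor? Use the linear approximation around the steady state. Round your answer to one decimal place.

about 6.5 years

Near the steady state the convergence rate is λ = (1 − α)(n + g + δ).
λ = (1 − 0.25) × 0.143 = 0.75 × 0.143 = 0.10725
Half-life = ln 2 / λ = 0.6931 / 0.10725 ≈ 6.46 years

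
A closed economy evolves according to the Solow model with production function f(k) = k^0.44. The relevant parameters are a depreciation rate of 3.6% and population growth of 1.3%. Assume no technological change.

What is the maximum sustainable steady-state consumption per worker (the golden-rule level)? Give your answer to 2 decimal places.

At the golden rule, f'(k) = n + δ, so α·k^(α−1) = n + δ and k_gold = (α/(n + δ))^(1/(1−α)).
k_gold = (0.44/0.049)^(1/0.56) = 8.9796^1.7857 ≈ 50.3769
c_gold = f(k_gold) − (n + δ)·k_gold = 5.6102 − 0.049×50.3769 ≈ 3.1417

c_gold ≈ 3.14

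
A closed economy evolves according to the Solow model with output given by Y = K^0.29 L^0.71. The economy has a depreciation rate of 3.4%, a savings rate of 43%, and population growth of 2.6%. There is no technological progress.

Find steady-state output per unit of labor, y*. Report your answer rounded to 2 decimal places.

At the steady state, Δk = 0, so s·k^α = (n + δ)·k.
Rearranging, k^(1−α) = s / (n + δ).
k^0.71 = 0.43 / (0.026 + 0.034) = 0.43 / 0.060 = 7.1667
k* = 7.1667^(1/0.71) ≈ 16.0205
y* = (k*)^α = 16.0205^0.29 ≈ 2.2354

y* ≈ 2.24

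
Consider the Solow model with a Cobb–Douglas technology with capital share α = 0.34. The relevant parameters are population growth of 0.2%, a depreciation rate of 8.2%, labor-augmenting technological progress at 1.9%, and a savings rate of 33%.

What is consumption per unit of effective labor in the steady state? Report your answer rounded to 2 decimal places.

In steady state, investment equals break-even investment: s·k^α = (n + g + δ)·k.
Dividing both sides by k: k^(1−α) = s / (n + g + δ).
k^0.66 = 0.33 / (0.002 + 0.019 + 0.082) = 0.33 / 0.103 = 3.2039
k* = 3.2039^(1/0.66) ≈ 5.8369
y* = (k*)^α = 5.8369^0.34 ≈ 1.8218
c* = (1 − s)·y* = (1 − 0.33) × 1.8218 ≈ 1.2206

c* ≈ 1.22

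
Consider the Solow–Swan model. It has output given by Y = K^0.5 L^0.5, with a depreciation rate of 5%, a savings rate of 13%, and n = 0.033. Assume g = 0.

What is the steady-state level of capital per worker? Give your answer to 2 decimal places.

At the steady state, Δk = 0, so s·k^α = (n + δ)·k.
Rearranging, k^(1−α) = s / (n + δ).
k^0.5 = 0.13 / (0.033 + 0.050) = 0.13 / 0.083 = 1.5663
k* = 1.5663^(1/0.5) ≈ 2.4533

k* = 2.45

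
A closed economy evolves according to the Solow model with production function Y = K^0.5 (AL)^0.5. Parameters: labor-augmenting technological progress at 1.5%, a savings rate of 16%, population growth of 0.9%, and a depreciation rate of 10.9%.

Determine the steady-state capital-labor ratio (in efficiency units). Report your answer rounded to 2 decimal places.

k* = 1.45

Steady state requires s·f(k) = (n + g + δ)·k, i.e. s·k^α = (n + g + δ)·k.
Dividing both sides by k: k^(1−α) = s / (n + g + δ).
k^0.5 = 0.16 / (0.009 + 0.015 + 0.109) = 0.16 / 0.133 = 1.2030
k* = 1.2030^(1/0.5) ≈ 1.4472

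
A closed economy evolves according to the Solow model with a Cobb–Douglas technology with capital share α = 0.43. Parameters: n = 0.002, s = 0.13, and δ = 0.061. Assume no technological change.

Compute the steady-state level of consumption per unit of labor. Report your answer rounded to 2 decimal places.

At the steady state, Δk = 0, so s·k^α = (n + δ)·k.
Rearranging, k^(1−α) = s / (n + δ).
k^0.57 = 0.13 / (0.002 + 0.061) = 0.13 / 0.063 = 2.0635
k* = 2.0635^(1/0.57) ≈ 3.5640
y* = (k*)^α = 3.5640^0.43 ≈ 1.7272
c* = (1 − s)·y* = (1 − 0.13) × 1.7272 ≈ 1.5027

c* = 1.50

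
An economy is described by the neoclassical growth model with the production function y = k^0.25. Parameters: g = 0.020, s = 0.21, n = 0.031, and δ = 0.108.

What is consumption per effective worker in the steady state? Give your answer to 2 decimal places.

Steady state requires s·f(k) = (n + g + δ)·k, i.e. s·k^α = (n + g + δ)·k.
Dividing both sides by k: k^(1−α) = s / (n + g + δ).
k^0.75 = 0.21 / (0.031 + 0.020 + 0.108) = 0.21 / 0.159 = 1.3208
k* = 1.3208^(1/0.75) ≈ 1.4492
y* = (k*)^α = 1.4492^0.25 ≈ 1.0972
c* = (1 − s)·y* = (1 − 0.21) × 1.0972 ≈ 0.8668

c* ≈ 0.87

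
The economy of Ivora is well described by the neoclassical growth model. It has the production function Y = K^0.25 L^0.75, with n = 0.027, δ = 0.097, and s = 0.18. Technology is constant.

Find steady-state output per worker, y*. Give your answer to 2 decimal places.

At the steady state, Δk = 0, so s·k^α = (n + δ)·k.
Rearranging, k^(1−α) = s / (n + δ).
k^0.75 = 0.18 / (0.027 + 0.097) = 0.18 / 0.124 = 1.4516
k* = 1.4516^(1/0.75) ≈ 1.6436
y* = (k*)^α = 1.6436^0.25 ≈ 1.1323

y* = 1.13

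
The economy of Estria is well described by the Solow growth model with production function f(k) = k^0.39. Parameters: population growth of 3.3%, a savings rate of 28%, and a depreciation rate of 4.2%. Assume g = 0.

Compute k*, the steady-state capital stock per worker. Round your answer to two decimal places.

k* ≈ 8.67

In steady state, investment equals break-even investment: s·k^α = (n + δ)·k.
Dividing both sides by k: k^(1−α) = s / (n + δ).
k^0.61 = 0.28 / (0.033 + 0.042) = 0.28 / 0.075 = 3.7333
k* = 3.7333^(1/0.61) ≈ 8.6668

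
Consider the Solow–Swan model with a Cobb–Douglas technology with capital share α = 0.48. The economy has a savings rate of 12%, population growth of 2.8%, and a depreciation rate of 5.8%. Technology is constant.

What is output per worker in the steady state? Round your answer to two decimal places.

Steady state requires s·f(k) = (n + δ)·k, i.e. s·k^α = (n + δ)·k.
Dividing both sides by k: k^(1−α) = s / (n + δ).
k^0.52 = 0.12 / (0.028 + 0.058) = 0.12 / 0.086 = 1.3953
k* = 1.3953^(1/0.52) ≈ 1.8976
y* = (k*)^α = 1.8976^0.48 ≈ 1.3600

y* = 1.36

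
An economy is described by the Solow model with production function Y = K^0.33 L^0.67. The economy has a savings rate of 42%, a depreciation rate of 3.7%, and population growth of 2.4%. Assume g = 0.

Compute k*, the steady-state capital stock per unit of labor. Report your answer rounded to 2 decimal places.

Steady state requires s·f(k) = (n + δ)·k, i.e. s·k^α = (n + δ)·k.
Rearranging, k^(1−α) = s / (n + δ).
k^0.67 = 0.42 / (0.024 + 0.037) = 0.42 / 0.061 = 6.8852
k* = 6.8852^(1/0.67) ≈ 17.8083

k* = 17.81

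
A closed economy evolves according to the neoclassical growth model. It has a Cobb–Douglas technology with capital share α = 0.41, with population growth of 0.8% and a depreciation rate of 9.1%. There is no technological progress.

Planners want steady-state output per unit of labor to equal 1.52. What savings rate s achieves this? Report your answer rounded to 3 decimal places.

At the steady state, Δk = 0, so s·k^α = (n + δ)·k.
Since y* = [s/(n + δ)]^(α/(1−α)), we have s/(n + δ) = (y*)^((1−α)/α) = 1.52^1.439 = 1.8267.
Therefore s = 1.8267 × (n + δ) = 1.8267 × 0.099 = 0.1808.

s ≈ 0.181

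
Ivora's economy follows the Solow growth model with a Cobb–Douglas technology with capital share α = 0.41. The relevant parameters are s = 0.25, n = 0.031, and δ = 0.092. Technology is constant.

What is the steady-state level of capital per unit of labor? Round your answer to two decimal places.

In steady state, investment equals break-even investment: s·k^α = (n + δ)·k.
Rearranging, k^(1−α) = s / (n + δ).
k^0.59 = 0.25 / (0.031 + 0.092) = 0.25 / 0.123 = 2.0325
k* = 2.0325^(1/0.59) ≈ 3.3273

k* = 3.33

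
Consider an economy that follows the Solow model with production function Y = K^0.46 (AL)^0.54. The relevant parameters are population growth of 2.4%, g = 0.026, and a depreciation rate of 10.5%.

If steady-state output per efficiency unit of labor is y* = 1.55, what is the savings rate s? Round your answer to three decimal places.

s ≈ 0.259

Steady state requires s·f(k) = (n + g + δ)·k, i.e. s·k^α = (n + g + δ)·k.
Since y* = [s/(n + g + δ)]^(α/(1−α)), we have s/(n + g + δ) = (y*)^((1−α)/α) = 1.55^1.1739 = 1.6727.
Therefore s = 1.6727 × (n + g + δ) = 1.6727 × 0.155 = 0.2593.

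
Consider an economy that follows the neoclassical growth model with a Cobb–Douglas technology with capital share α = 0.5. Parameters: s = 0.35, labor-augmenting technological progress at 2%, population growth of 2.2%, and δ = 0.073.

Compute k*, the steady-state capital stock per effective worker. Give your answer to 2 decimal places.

k* ≈ 9.26

In steady state, investment equals break-even investment: s·k^α = (n + g + δ)·k.
Dividing both sides by k: k^(1−α) = s / (n + g + δ).
k^0.5 = 0.35 / (0.022 + 0.020 + 0.073) = 0.35 / 0.115 = 3.0435
k* = 3.0435^(1/0.5) ≈ 9.2629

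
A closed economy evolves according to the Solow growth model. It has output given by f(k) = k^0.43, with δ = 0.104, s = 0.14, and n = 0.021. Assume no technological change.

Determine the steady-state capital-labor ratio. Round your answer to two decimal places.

Steady state requires s·f(k) = (n + δ)·k, i.e. s·k^α = (n + δ)·k.
Dividing both sides by k: k^(1−α) = s / (n + δ).
k^0.57 = 0.14 / (0.021 + 0.104) = 0.14 / 0.125 = 1.1200
k* = 1.1200^(1/0.57) ≈ 1.2200

k* ≈ 1.22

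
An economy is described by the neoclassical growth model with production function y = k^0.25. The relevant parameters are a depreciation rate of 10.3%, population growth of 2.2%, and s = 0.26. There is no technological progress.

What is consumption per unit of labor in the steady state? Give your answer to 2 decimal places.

Steady state requires s·f(k) = (n + δ)·k, i.e. s·k^α = (n + δ)·k.
Rearranging, k^(1−α) = s / (n + δ).
k^0.75 = 0.26 / (0.022 + 0.103) = 0.26 / 0.125 = 2.0800
k* = 2.0800^(1/0.75) ≈ 2.6551
y* = (k*)^α = 2.6551^0.25 ≈ 1.2765
c* = (1 − s)·y* = (1 − 0.26) × 1.2765 ≈ 0.9446

c* = 0.94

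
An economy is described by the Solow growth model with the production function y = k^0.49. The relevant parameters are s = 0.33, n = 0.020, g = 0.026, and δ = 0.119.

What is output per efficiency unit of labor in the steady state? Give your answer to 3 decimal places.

y* = 1.946

In steady state, investment equals break-even investment: s·k^α = (n + g + δ)·k.
Dividing both sides by k: k^(1−α) = s / (n + g + δ).
k^0.51 = 0.33 / (0.020 + 0.026 + 0.119) = 0.33 / 0.165 = 2.0000
k* = 2.0000^(1/0.51) ≈ 3.8927
y* = (k*)^α = 3.8927^0.49 ≈ 1.9464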